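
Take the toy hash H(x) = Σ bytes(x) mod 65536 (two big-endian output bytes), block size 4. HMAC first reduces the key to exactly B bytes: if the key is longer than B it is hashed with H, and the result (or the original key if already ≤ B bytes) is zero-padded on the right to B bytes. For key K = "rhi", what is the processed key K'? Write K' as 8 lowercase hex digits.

Key "rhi" = 72 68 69 is 3 bytes ≤ B = 4; zero-pad to 4 bytes: K' = 72 68 69 00.

72686900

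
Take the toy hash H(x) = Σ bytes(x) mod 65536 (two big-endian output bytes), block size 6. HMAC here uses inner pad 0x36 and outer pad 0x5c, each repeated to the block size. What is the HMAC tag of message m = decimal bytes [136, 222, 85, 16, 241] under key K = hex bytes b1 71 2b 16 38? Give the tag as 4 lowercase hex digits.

02aa

Key hex bytes b1 71 2b 16 38 is 5 bytes ≤ B = 6; zero-pad to 6 bytes: K' = b1 71 2b 16 38 00.
K' ⊕ ipad = 87 47 1d 20 0e 36.  K' ⊕ opad = ed 2d 77 4a 64 5c.
Inner input = (K'⊕ipad) ∥ m = 87 47 1d 20 0e 36 ∥ 88 de 55 10 f1.
Inner hash: sum = 135+71+29+32+14+54+136+222+85+16+241 = 1035 → 04 0b.
Outer input = (K'⊕opad) ∥ inner = ed 2d 77 4a 64 5c ∥ 04 0b.
Outer hash (tag): sum = 237+45+119+74+100+92+4+11 = 682 → 02 aa.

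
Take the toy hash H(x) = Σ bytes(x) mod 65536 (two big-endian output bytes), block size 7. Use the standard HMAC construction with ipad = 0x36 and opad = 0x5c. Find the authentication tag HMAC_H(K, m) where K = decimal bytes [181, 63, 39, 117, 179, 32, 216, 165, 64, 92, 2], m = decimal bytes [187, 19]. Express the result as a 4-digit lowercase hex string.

029e

Key decimal bytes [181, 63, 39, 117, 179, 32, 216, 165, 64, 92, 2] = b5 3f 27 75 b3 20 d8 a5 40 5c 02 is 11 bytes > B = 7, so hash it first: H(key) = 04 7e, then zero-pad to 7 bytes: K' = 04 7e 00 00 00 00 00.
K' ⊕ ipad = 32 48 36 36 36 36 36.  K' ⊕ opad = 58 22 5c 5c 5c 5c 5c.
Inner input = (K'⊕ipad) ∥ m = 32 48 36 36 36 36 36 ∥ bb 13.
Inner hash: sum = 50+72+54+54+54+54+54+187+19 = 598 → 02 56.
Outer input = (K'⊕opad) ∥ inner = 58 22 5c 5c 5c 5c 5c ∥ 02 56.
Outer hash (tag): sum = 88+34+92+92+92+92+92+2+86 = 670 → 02 9e.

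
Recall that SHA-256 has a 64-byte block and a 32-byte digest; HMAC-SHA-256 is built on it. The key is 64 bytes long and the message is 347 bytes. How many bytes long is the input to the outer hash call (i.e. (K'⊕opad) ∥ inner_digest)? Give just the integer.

96

Key is 64 ≤ 64 bytes, zero-padded: |K'| = 64.
Outer input = (K'⊕opad) ∥ H(inner) → 64 + 32 = 96 bytes.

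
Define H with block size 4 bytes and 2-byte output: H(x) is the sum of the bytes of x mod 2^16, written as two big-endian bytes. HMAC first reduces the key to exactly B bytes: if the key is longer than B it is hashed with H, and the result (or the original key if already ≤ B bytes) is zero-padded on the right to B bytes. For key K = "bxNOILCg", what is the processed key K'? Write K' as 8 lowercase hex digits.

|K| = 8 > B = 4, so first hash the key.
H(K): sum = 98+120+78+79+73+76+67+103 = 694 → 02 b6.
Zero-pad H(K) = 02 b6 to 4 bytes: K' = 02 b6 00 00.

02b60000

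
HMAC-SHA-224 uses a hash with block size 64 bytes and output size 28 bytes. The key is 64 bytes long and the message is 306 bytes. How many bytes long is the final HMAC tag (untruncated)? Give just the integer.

The tag is one SHA-224 digest: 28 bytes.

28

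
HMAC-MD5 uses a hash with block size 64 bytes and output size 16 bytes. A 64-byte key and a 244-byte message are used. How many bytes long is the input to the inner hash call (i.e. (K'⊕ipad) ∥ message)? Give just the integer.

308

Key is 64 ≤ 64 bytes, zero-padded: |K'| = 64.
Inner input = (K'⊕ipad) ∥ m → 64 + 244 = 308 bytes.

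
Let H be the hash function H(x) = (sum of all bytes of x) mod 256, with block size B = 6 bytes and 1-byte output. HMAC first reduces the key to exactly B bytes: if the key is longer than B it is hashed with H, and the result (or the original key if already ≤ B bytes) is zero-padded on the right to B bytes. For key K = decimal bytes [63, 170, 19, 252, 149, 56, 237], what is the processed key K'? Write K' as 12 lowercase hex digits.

b20000000000

|K| = 7 > B = 6, so first hash the key.
H(K): sum = 63+170+19+252+149+56+237 = 946; mod 256 = 178 → b2.
Zero-pad H(K) = b2 to 6 bytes: K' = b2 00 00 00 00 00.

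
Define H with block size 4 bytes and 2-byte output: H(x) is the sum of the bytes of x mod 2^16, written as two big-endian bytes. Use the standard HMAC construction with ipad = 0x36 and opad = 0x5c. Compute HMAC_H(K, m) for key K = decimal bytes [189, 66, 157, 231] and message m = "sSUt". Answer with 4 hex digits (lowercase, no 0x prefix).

Key decimal bytes [189, 66, 157, 231] = bd 42 9d e7 is exactly B = 4 bytes: K' = bd 42 9d e7.
K' ⊕ ipad = 8b 74 ab d1.  K' ⊕ opad = e1 1e c1 bb.
Inner input = (K'⊕ipad) ∥ m = 8b 74 ab d1 ∥ 73 53 55 74.
Inner hash: sum = 139+116+171+209+115+83+85+116 = 1034 → 04 0a.
Outer input = (K'⊕opad) ∥ inner = e1 1e c1 bb ∥ 04 0a.
Outer hash (tag): sum = 225+30+193+187+4+10 = 649 → 02 89.

0289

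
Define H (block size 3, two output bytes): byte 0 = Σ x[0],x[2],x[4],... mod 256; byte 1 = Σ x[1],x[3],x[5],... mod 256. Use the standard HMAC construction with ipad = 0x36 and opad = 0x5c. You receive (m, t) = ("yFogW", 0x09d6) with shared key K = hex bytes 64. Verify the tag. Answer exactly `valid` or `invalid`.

invalid

Key hex bytes 64 is 1 byte ≤ B = 3; zero-pad to 3 bytes: K' = 64 00 00.
K' ⊕ ipad = 52 36 36; K' ⊕ opad = 38 5c 5c.
Inner hash: even-index sum = 309 mod 256 = 53; odd-index sum = 373 mod 256 = 117 → 35 75.
Outer hash (recomputed tag): even-index sum = 265 mod 256 = 9; odd-index sum = 145 mod 256 = 145 → 09 91.
Recomputed tag = 0991; claimed = 09d6 → mismatch.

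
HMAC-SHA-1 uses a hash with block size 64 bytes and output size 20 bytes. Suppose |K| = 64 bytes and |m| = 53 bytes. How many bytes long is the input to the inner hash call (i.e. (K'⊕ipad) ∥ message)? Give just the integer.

117

Key is 64 ≤ 64 bytes, zero-padded: |K'| = 64.
Inner input = (K'⊕ipad) ∥ m → 64 + 53 = 117 bytes.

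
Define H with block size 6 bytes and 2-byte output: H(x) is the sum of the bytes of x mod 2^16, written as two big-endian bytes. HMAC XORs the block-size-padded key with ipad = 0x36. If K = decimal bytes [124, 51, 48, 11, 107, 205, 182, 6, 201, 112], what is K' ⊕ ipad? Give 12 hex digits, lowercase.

Key decimal bytes [124, 51, 48, 11, 107, 205, 182, 6, 201, 112] = 7c 33 30 0b 6b cd b6 06 c9 70 is 10 bytes > B = 6, so hash it first: H(key) = 04 17, then zero-pad to 6 bytes: K' = 04 17 00 00 00 00.
XOR each byte with 0x36: 04⊕36=32, 17⊕36=21, 00⊕36=36, 00⊕36=36, 00⊕36=36, 00⊕36=36.

322136363636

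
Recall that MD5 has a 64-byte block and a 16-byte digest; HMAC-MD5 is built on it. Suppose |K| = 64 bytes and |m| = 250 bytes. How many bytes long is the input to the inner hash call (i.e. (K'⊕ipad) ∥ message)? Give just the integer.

Key is 64 ≤ 64 bytes, zero-padded: |K'| = 64.
Inner input = (K'⊕ipad) ∥ m → 64 + 250 = 314 bytes.

314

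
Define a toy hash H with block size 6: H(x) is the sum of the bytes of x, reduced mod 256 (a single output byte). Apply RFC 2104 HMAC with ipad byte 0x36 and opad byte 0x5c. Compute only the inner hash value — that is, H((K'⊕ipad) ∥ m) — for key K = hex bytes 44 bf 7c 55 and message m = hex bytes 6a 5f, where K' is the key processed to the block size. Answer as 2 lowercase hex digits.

dd

Key hex bytes 44 bf 7c 55 is 4 bytes ≤ B = 6; zero-pad to 6 bytes: K' = 44 bf 7c 55 00 00.
K' ⊕ ipad = 72 89 4a 63 36 36.
Inner input = 72 89 4a 63 36 36 ∥ 6a 5f.
Inner hash: sum = 114+137+74+99+54+54+106+95 = 733; mod 256 = 221 → dd.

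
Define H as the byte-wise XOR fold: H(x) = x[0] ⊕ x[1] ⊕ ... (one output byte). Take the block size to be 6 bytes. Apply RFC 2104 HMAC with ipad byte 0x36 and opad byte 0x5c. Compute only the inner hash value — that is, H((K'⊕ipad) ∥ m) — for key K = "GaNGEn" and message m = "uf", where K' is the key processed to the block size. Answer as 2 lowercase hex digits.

17

Key "GaNGEn" = 47 61 4e 47 45 6e is exactly B = 6 bytes: K' = 47 61 4e 47 45 6e.
K' ⊕ ipad = 71 57 78 71 73 58.
Inner input = 71 57 78 71 73 58 ∥ 75 66.
Inner hash: XOR 71⊕57⊕78⊕71⊕73⊕58⊕75⊕66 = 17.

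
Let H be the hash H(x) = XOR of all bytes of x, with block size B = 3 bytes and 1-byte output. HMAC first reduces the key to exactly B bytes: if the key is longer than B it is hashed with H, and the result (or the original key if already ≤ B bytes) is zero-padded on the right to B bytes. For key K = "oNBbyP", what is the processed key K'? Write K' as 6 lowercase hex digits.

280000

|K| = 6 > B = 3, so first hash the key.
H(K): XOR 6f⊕4e⊕42⊕62⊕79⊕50 = 28.
Zero-pad H(K) = 28 to 3 bytes: K' = 28 00 00.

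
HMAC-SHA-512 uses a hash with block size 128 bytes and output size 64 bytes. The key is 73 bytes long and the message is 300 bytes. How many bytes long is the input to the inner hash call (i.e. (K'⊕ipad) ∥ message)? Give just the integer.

Key is 73 ≤ 128 bytes, zero-padded: |K'| = 128.
Inner input = (K'⊕ipad) ∥ m → 128 + 300 = 428 bytes.

428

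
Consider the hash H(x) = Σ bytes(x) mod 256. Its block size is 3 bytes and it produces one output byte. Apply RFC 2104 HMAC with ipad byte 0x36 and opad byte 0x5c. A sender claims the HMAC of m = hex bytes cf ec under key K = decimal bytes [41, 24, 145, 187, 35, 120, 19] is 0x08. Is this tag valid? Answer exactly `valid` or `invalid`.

invalid

Key decimal bytes [41, 24, 145, 187, 35, 120, 19] = 29 18 91 bb 23 78 13 is 7 bytes > B = 3, so hash it first: H(key) = 3b, then zero-pad to 3 bytes: K' = 3b 00 00.
K' ⊕ ipad = 0d 36 36; K' ⊕ opad = 67 5c 5c.
Inner hash: sum = 13+54+54+207+236 = 564; mod 256 = 52 → 34.
Outer hash (recomputed tag): sum = 103+92+92+52 = 339; mod 256 = 83 → 53.
Recomputed tag = 53; claimed = 08 → mismatch.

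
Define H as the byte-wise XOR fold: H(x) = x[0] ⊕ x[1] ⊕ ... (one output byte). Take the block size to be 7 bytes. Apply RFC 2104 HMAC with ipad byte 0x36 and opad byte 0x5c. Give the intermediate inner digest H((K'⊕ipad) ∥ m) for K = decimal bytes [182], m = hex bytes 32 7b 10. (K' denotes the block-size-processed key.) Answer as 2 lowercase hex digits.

d9

Key decimal bytes [182] = b6 is 1 byte ≤ B = 7; zero-pad to 7 bytes: K' = b6 00 00 00 00 00 00.
K' ⊕ ipad = 80 36 36 36 36 36 36.
Inner input = 80 36 36 36 36 36 36 ∥ 32 7b 10.
Inner hash: XOR 80⊕36⊕36⊕36⊕36⊕36⊕36⊕32⊕7b⊕10 = d9.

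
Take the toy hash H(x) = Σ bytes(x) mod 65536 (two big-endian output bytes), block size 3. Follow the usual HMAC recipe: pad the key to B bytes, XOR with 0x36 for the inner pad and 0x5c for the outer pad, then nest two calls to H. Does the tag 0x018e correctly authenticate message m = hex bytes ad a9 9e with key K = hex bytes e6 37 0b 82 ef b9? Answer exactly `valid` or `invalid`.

Key hex bytes e6 37 0b 82 ef b9 is 6 bytes > B = 3, so hash it first: H(key) = 03 52, then zero-pad to 3 bytes: K' = 03 52 00.
K' ⊕ ipad = 35 64 36; K' ⊕ opad = 5f 0e 5c.
Inner hash: sum = 53+100+54+173+169+158 = 707 → 02 c3.
Outer hash (recomputed tag): sum = 95+14+92+2+195 = 398 → 01 8e.
Recomputed tag = 018e; claimed = 018e → match.

valid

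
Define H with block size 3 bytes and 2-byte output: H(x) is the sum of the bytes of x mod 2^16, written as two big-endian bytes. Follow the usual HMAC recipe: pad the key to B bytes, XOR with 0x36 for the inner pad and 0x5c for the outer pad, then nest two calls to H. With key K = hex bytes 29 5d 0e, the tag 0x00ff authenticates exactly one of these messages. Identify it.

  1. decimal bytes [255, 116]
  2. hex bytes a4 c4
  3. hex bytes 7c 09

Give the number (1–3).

1

Key hex bytes 29 5d 0e is exactly B = 3 bytes: K' = 29 5d 0e.
K' ⊕ ipad = 1f 6b 38; K' ⊕ opad = 75 01 52.
m1: inner = H(1f 6b 38 ff 74) = 02 35; tag = H(75 01 52 02 35) = 00ff ← matches
m2: inner = H(1f 6b 38 a4 c4) = 02 2a; tag = H(75 01 52 02 2a) = 00f4
m3: inner = H(1f 6b 38 7c 09) = 01 47; tag = H(75 01 52 01 47) = 0110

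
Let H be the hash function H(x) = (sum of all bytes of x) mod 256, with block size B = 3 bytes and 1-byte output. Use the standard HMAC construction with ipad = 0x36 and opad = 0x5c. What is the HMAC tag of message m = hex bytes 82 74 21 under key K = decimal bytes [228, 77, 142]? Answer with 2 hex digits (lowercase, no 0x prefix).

Key decimal bytes [228, 77, 142] = e4 4d 8e is exactly B = 3 bytes: K' = e4 4d 8e.
K' ⊕ ipad = d2 7b b8.  K' ⊕ opad = b8 11 d2.
Inner input = (K'⊕ipad) ∥ m = d2 7b b8 ∥ 82 74 21.
Inner hash: sum = 210+123+184+130+116+33 = 796; mod 256 = 28 → 1c.
Outer input = (K'⊕opad) ∥ inner = b8 11 d2 ∥ 1c.
Outer hash (tag): sum = 184+17+210+28 = 439; mod 256 = 183 → b7.

b7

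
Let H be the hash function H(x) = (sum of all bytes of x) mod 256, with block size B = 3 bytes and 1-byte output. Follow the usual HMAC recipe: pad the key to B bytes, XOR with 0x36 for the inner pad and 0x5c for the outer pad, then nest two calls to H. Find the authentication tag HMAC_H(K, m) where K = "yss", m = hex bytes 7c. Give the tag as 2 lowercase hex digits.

Key "yss" = 79 73 73 is exactly B = 3 bytes: K' = 79 73 73.
K' ⊕ ipad = 4f 45 45.  K' ⊕ opad = 25 2f 2f.
Inner input = (K'⊕ipad) ∥ m = 4f 45 45 ∥ 7c.
Inner hash: sum = 79+69+69+124 = 341; mod 256 = 85 → 55.
Outer input = (K'⊕opad) ∥ inner = 25 2f 2f ∥ 55.
Outer hash (tag): sum = 37+47+47+85 = 216 → d8.

d8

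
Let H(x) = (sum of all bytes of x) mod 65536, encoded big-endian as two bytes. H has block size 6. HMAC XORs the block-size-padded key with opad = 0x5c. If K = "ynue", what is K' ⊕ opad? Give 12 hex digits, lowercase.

253229395c5c

Key "ynue" = 79 6e 75 65 is 4 bytes ≤ B = 6; zero-pad to 6 bytes: K' = 79 6e 75 65 00 00.
XOR each byte with 0x5c: 79⊕5c=25, 6e⊕5c=32, 75⊕5c=29, 65⊕5c=39, 00⊕5c=5c, 00⊕5c=5c.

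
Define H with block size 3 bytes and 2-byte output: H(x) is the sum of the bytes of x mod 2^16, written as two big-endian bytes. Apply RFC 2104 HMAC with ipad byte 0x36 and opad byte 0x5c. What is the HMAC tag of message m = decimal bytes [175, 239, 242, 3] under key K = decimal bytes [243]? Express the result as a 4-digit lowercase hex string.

022e

Key decimal bytes [243] = f3 is 1 byte ≤ B = 3; zero-pad to 3 bytes: K' = f3 00 00.
K' ⊕ ipad = c5 36 36.  K' ⊕ opad = af 5c 5c.
Inner input = (K'⊕ipad) ∥ m = c5 36 36 ∥ af ef f2 03.
Inner hash: sum = 197+54+54+175+239+242+3 = 964 → 03 c4.
Outer input = (K'⊕opad) ∥ inner = af 5c 5c ∥ 03 c4.
Outer hash (tag): sum = 175+92+92+3+196 = 558 → 02 2e.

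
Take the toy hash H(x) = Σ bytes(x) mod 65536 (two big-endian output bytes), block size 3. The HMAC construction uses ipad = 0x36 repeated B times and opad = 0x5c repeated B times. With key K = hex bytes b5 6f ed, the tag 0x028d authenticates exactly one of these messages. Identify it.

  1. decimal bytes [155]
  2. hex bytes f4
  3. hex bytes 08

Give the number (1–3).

Key hex bytes b5 6f ed is exactly B = 3 bytes: K' = b5 6f ed.
K' ⊕ ipad = 83 59 db; K' ⊕ opad = e9 33 b1.
m1: inner = H(83 59 db 9b) = 02 52; tag = H(e9 33 b1 02 52) = 0221
m2: inner = H(83 59 db f4) = 02 ab; tag = H(e9 33 b1 02 ab) = 027a
m3: inner = H(83 59 db 08) = 01 bf; tag = H(e9 33 b1 01 bf) = 028d ← matches

3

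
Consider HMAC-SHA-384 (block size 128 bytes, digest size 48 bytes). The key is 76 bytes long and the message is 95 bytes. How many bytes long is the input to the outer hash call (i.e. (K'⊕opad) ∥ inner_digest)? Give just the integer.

176

Key is 76 ≤ 128 bytes, zero-padded: |K'| = 128.
Outer input = (K'⊕opad) ∥ H(inner) → 128 + 48 = 176 bytes.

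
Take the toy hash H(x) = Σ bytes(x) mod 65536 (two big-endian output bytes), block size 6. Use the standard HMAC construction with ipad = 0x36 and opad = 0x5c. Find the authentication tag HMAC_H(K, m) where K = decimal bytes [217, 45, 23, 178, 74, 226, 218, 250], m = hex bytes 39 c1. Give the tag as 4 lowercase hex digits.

035a

Key decimal bytes [217, 45, 23, 178, 74, 226, 218, 250] = d9 2d 17 b2 4a e2 da fa is 8 bytes > B = 6, so hash it first: H(key) = 04 cf, then zero-pad to 6 bytes: K' = 04 cf 00 00 00 00.
K' ⊕ ipad = 32 f9 36 36 36 36.  K' ⊕ opad = 58 93 5c 5c 5c 5c.
Inner input = (K'⊕ipad) ∥ m = 32 f9 36 36 36 36 ∥ 39 c1.
Inner hash: sum = 50+249+54+54+54+54+57+193 = 765 → 02 fd.
Outer input = (K'⊕opad) ∥ inner = 58 93 5c 5c 5c 5c ∥ 02 fd.
Outer hash (tag): sum = 88+147+92+92+92+92+2+253 = 858 → 03 5a.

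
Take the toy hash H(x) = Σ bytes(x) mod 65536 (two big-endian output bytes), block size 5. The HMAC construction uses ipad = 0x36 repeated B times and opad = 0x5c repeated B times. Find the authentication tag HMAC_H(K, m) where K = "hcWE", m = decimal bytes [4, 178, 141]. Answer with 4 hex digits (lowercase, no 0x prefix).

00f6

Key "hcWE" = 68 63 57 45 is 4 bytes ≤ B = 5; zero-pad to 5 bytes: K' = 68 63 57 45 00.
K' ⊕ ipad = 5e 55 61 73 36.  K' ⊕ opad = 34 3f 0b 19 5c.
Inner input = (K'⊕ipad) ∥ m = 5e 55 61 73 36 ∥ 04 b2 8d.
Inner hash: sum = 94+85+97+115+54+4+178+141 = 768 → 03 00.
Outer input = (K'⊕opad) ∥ inner = 34 3f 0b 19 5c ∥ 03 00.
Outer hash (tag): sum = 52+63+11+25+92+3+0 = 246 → 00 f6.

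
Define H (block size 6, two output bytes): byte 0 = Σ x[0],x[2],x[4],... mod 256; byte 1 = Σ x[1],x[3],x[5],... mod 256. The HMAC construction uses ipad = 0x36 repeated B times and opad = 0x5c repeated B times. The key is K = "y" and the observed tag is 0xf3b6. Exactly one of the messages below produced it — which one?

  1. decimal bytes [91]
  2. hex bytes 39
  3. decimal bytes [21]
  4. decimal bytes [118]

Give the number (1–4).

Key "y" = 79 is 1 byte ≤ B = 6; zero-pad to 6 bytes: K' = 79 00 00 00 00 00.
K' ⊕ ipad = 4f 36 36 36 36 36; K' ⊕ opad = 25 5c 5c 5c 5c 5c.
m1: inner = H(4f 36 36 36 36 36 5b) = 16 a2; tag = H(25 5c 5c 5c 5c 5c 16 a2) = f3b6 ← matches
m2: inner = H(4f 36 36 36 36 36 39) = f4 a2; tag = H(25 5c 5c 5c 5c 5c f4 a2) = d1b6
m3: inner = H(4f 36 36 36 36 36 15) = d0 a2; tag = H(25 5c 5c 5c 5c 5c d0 a2) = adb6
m4: inner = H(4f 36 36 36 36 36 76) = 31 a2; tag = H(25 5c 5c 5c 5c 5c 31 a2) = 0eb6

1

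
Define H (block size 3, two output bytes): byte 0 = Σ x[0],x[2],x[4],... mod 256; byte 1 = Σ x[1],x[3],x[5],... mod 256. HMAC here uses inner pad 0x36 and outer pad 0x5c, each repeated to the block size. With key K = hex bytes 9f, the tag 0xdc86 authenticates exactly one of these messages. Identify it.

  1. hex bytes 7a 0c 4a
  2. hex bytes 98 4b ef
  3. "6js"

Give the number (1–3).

2

Key hex bytes 9f is 1 byte ≤ B = 3; zero-pad to 3 bytes: K' = 9f 00 00.
K' ⊕ ipad = a9 36 36; K' ⊕ opad = c3 5c 5c.
m1: inner = H(a9 36 36 7a 0c 4a) = eb fa; tag = H(c3 5c 5c eb fa) = 1947
m2: inner = H(a9 36 36 98 4b ef) = 2a bd; tag = H(c3 5c 5c 2a bd) = dc86 ← matches
m3: inner = H(a9 36 36 36 6a 73) = 49 df; tag = H(c3 5c 5c 49 df) = fea5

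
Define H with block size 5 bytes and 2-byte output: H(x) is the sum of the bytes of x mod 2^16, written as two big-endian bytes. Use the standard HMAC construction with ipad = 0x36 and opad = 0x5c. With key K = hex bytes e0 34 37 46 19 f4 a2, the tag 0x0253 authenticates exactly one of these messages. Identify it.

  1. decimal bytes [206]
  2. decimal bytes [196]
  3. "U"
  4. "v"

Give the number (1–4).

4

Key hex bytes e0 34 37 46 19 f4 a2 is 7 bytes > B = 5, so hash it first: H(key) = 03 40, then zero-pad to 5 bytes: K' = 03 40 00 00 00.
K' ⊕ ipad = 35 76 36 36 36; K' ⊕ opad = 5f 1c 5c 5c 5c.
m1: inner = H(35 76 36 36 36 ce) = 02 1b; tag = H(5f 1c 5c 5c 5c 02 1b) = 01ac
m2: inner = H(35 76 36 36 36 c4) = 02 11; tag = H(5f 1c 5c 5c 5c 02 11) = 01a2
m3: inner = H(35 76 36 36 36 55) = 01 a2; tag = H(5f 1c 5c 5c 5c 01 a2) = 0232
m4: inner = H(35 76 36 36 36 76) = 01 c3; tag = H(5f 1c 5c 5c 5c 01 c3) = 0253 ← matches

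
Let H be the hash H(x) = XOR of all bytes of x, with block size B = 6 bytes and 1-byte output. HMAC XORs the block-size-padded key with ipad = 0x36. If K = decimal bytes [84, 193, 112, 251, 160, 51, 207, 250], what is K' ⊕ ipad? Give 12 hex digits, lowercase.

Key decimal bytes [84, 193, 112, 251, 160, 51, 207, 250] = 54 c1 70 fb a0 33 cf fa is 8 bytes > B = 6, so hash it first: H(key) = b8, then zero-pad to 6 bytes: K' = b8 00 00 00 00 00.
XOR each byte with 0x36: b8⊕36=8e, 00⊕36=36, 00⊕36=36, 00⊕36=36, 00⊕36=36, 00⊕36=36.

8e3636363636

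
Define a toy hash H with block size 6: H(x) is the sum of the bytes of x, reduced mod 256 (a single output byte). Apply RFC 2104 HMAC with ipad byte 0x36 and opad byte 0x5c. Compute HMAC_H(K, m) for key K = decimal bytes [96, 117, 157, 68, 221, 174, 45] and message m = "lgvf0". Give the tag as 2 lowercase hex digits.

Key decimal bytes [96, 117, 157, 68, 221, 174, 45] = 60 75 9d 44 dd ae 2d is 7 bytes > B = 6, so hash it first: H(key) = 6e, then zero-pad to 6 bytes: K' = 6e 00 00 00 00 00.
K' ⊕ ipad = 58 36 36 36 36 36.  K' ⊕ opad = 32 5c 5c 5c 5c 5c.
Inner input = (K'⊕ipad) ∥ m = 58 36 36 36 36 36 ∥ 6c 67 76 66 30.
Inner hash: sum = 88+54+54+54+54+54+108+103+118+102+48 = 837; mod 256 = 69 → 45.
Outer input = (K'⊕opad) ∥ inner = 32 5c 5c 5c 5c 5c ∥ 45.
Outer hash (tag): sum = 50+92+92+92+92+92+69 = 579; mod 256 = 67 → 43.

43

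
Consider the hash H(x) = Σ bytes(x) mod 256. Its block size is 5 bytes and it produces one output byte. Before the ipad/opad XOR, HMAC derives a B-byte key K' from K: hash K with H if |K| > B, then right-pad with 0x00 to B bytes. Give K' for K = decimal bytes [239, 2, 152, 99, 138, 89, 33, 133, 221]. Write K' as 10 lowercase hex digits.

|K| = 9 > B = 5, so first hash the key.
H(K): sum = 239+2+152+99+138+89+33+133+221 = 1106; mod 256 = 82 → 52.
Zero-pad H(K) = 52 to 5 bytes: K' = 52 00 00 00 00.

5200000000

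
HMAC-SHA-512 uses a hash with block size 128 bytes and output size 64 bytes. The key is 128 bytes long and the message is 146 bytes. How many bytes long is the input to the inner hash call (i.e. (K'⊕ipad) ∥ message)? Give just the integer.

274

Key is 128 ≤ 128 bytes, zero-padded: |K'| = 128.
Inner input = (K'⊕ipad) ∥ m → 128 + 146 = 274 bytes.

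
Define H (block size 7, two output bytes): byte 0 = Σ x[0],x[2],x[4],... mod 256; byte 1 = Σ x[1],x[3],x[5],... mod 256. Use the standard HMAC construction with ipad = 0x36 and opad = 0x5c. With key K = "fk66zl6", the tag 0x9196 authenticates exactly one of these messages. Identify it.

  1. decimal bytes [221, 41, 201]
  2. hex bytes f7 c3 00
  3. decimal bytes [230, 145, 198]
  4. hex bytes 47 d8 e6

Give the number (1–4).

Key "fk66zl6" = 66 6b 36 36 7a 6c 36 is exactly B = 7 bytes: K' = 66 6b 36 36 7a 6c 36.
K' ⊕ ipad = 50 5d 00 00 4c 5a 00; K' ⊕ opad = 3a 37 6a 6a 26 30 6a.
m1: inner = H(50 5d 00 00 4c 5a 00 dd 29 c9) = c5 5d; tag = H(3a 37 6a 6a 26 30 6a c5 5d) = 9196 ← matches
m2: inner = H(50 5d 00 00 4c 5a 00 f7 c3 00) = 5f ae; tag = H(3a 37 6a 6a 26 30 6a 5f ae) = e230
m3: inner = H(50 5d 00 00 4c 5a 00 e6 91 c6) = 2d 63; tag = H(3a 37 6a 6a 26 30 6a 2d 63) = 97fe
m4: inner = H(50 5d 00 00 4c 5a 00 47 d8 e6) = 74 e4; tag = H(3a 37 6a 6a 26 30 6a 74 e4) = 1845

1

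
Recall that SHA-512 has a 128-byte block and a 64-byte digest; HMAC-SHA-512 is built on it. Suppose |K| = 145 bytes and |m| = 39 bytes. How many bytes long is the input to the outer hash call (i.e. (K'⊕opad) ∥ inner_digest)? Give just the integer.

Key is 145 > 128 bytes, so it is hashed to 64 bytes then zero-padded to 128: |K'| = 128.
Outer input = (K'⊕opad) ∥ H(inner) → 128 + 64 = 192 bytes.

192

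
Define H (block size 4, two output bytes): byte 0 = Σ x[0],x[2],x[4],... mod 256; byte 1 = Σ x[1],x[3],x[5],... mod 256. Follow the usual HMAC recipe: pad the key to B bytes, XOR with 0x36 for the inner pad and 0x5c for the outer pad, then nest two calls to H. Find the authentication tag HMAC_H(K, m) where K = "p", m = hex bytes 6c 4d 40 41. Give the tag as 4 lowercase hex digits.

Key "p" = 70 is 1 byte ≤ B = 4; zero-pad to 4 bytes: K' = 70 00 00 00.
K' ⊕ ipad = 46 36 36 36.  K' ⊕ opad = 2c 5c 5c 5c.
Inner input = (K'⊕ipad) ∥ m = 46 36 36 36 ∥ 6c 4d 40 41.
Inner hash: even-index sum = 296 mod 256 = 40; odd-index sum = 250 mod 256 = 250 → 28 fa.
Outer input = (K'⊕opad) ∥ inner = 2c 5c 5c 5c ∥ 28 fa.
Outer hash (tag): even-index sum = 176 mod 256 = 176; odd-index sum = 434 mod 256 = 178 → b0 b2.

b0b2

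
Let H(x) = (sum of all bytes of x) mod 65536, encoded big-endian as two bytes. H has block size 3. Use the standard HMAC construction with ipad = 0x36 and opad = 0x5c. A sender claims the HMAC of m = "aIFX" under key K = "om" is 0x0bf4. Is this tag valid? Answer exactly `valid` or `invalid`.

invalid

Key "om" = 6f 6d is 2 bytes ≤ B = 3; zero-pad to 3 bytes: K' = 6f 6d 00.
K' ⊕ ipad = 59 5b 36; K' ⊕ opad = 33 31 5c.
Inner hash: sum = 89+91+54+97+73+70+88 = 562 → 02 32.
Outer hash (recomputed tag): sum = 51+49+92+2+50 = 244 → 00 f4.
Recomputed tag = 00f4; claimed = 0bf4 → mismatch.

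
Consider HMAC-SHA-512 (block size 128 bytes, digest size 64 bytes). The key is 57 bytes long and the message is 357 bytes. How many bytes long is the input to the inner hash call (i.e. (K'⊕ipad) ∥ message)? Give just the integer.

485

Key is 57 ≤ 128 bytes, zero-padded: |K'| = 128.
Inner input = (K'⊕ipad) ∥ m → 128 + 357 = 485 bytes.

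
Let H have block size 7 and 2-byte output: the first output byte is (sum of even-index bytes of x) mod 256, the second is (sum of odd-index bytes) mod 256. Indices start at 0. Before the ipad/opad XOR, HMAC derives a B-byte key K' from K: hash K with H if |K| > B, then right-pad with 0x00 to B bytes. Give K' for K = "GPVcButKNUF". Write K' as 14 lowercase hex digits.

e7c80000000000

|K| = 11 > B = 7, so first hash the key.
H(K): even-index sum = 487 mod 256 = 231; odd-index sum = 456 mod 256 = 200 → e7 c8.
Zero-pad H(K) = e7 c8 to 7 bytes: K' = e7 c8 00 00 00 00 00.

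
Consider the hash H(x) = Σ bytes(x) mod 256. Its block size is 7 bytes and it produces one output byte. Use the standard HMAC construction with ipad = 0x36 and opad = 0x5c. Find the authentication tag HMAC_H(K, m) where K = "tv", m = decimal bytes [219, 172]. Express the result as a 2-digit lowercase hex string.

Key "tv" = 74 76 is 2 bytes ≤ B = 7; zero-pad to 7 bytes: K' = 74 76 00 00 00 00 00.
K' ⊕ ipad = 42 40 36 36 36 36 36.  K' ⊕ opad = 28 2a 5c 5c 5c 5c 5c.
Inner input = (K'⊕ipad) ∥ m = 42 40 36 36 36 36 36 ∥ db ac.
Inner hash: sum = 66+64+54+54+54+54+54+219+172 = 791; mod 256 = 23 → 17.
Outer input = (K'⊕opad) ∥ inner = 28 2a 5c 5c 5c 5c 5c ∥ 17.
Outer hash (tag): sum = 40+42+92+92+92+92+92+23 = 565; mod 256 = 53 → 35.

35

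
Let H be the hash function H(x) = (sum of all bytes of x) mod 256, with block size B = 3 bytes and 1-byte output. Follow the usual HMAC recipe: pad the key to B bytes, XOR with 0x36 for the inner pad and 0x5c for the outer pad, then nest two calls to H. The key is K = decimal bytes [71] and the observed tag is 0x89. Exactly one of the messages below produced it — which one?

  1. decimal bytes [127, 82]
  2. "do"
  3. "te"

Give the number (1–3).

3

Key decimal bytes [71] = 47 is 1 byte ≤ B = 3; zero-pad to 3 bytes: K' = 47 00 00.
K' ⊕ ipad = 71 36 36; K' ⊕ opad = 1b 5c 5c.
m1: inner = H(71 36 36 7f 52) = ae; tag = H(1b 5c 5c ae) = 81
m2: inner = H(71 36 36 64 6f) = b0; tag = H(1b 5c 5c b0) = 83
m3: inner = H(71 36 36 74 65) = b6; tag = H(1b 5c 5c b6) = 89 ← matches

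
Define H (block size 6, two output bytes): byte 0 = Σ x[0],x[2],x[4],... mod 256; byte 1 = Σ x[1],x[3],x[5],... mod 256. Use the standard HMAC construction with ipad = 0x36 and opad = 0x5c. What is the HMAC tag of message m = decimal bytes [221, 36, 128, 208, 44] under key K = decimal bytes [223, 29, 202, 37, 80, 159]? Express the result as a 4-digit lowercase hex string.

f958

Key decimal bytes [223, 29, 202, 37, 80, 159] = df 1d ca 25 50 9f is exactly B = 6 bytes: K' = df 1d ca 25 50 9f.
K' ⊕ ipad = e9 2b fc 13 66 a9.  K' ⊕ opad = 83 41 96 79 0c c3.
Inner input = (K'⊕ipad) ∥ m = e9 2b fc 13 66 a9 ∥ dd 24 80 d0 2c.
Inner hash: even-index sum = 980 mod 256 = 212; odd-index sum = 475 mod 256 = 219 → d4 db.
Outer input = (K'⊕opad) ∥ inner = 83 41 96 79 0c c3 ∥ d4 db.
Outer hash (tag): even-index sum = 505 mod 256 = 249; odd-index sum = 600 mod 256 = 88 → f9 58.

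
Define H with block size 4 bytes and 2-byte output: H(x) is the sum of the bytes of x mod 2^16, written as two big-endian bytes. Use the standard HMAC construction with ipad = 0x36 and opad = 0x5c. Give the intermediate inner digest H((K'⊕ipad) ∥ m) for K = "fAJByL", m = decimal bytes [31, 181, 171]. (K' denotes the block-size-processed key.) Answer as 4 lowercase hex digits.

02f0

Key "fAJByL" = 66 41 4a 42 79 4c is 6 bytes > B = 4, so hash it first: H(key) = 01 f8, then zero-pad to 4 bytes: K' = 01 f8 00 00.
K' ⊕ ipad = 37 ce 36 36.
Inner input = 37 ce 36 36 ∥ 1f b5 ab.
Inner hash: sum = 55+206+54+54+31+181+171 = 752 → 02 f0.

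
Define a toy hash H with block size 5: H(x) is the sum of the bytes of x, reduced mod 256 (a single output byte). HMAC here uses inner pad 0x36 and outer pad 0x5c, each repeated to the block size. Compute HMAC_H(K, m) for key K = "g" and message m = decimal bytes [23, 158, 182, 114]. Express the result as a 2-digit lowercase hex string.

b1

Key "g" = 67 is 1 byte ≤ B = 5; zero-pad to 5 bytes: K' = 67 00 00 00 00.
K' ⊕ ipad = 51 36 36 36 36.  K' ⊕ opad = 3b 5c 5c 5c 5c.
Inner input = (K'⊕ipad) ∥ m = 51 36 36 36 36 ∥ 17 9e b6 72.
Inner hash: sum = 81+54+54+54+54+23+158+182+114 = 774; mod 256 = 6 → 06.
Outer input = (K'⊕opad) ∥ inner = 3b 5c 5c 5c 5c ∥ 06.
Outer hash (tag): sum = 59+92+92+92+92+6 = 433; mod 256 = 177 → b1.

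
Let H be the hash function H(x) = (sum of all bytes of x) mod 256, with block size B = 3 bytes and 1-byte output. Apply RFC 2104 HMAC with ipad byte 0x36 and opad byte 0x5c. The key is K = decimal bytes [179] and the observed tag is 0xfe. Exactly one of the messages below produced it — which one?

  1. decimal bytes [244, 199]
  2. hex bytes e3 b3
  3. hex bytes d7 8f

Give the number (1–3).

Key decimal bytes [179] = b3 is 1 byte ≤ B = 3; zero-pad to 3 bytes: K' = b3 00 00.
K' ⊕ ipad = 85 36 36; K' ⊕ opad = ef 5c 5c.
m1: inner = H(85 36 36 f4 c7) = ac; tag = H(ef 5c 5c ac) = 53
m2: inner = H(85 36 36 e3 b3) = 87; tag = H(ef 5c 5c 87) = 2e
m3: inner = H(85 36 36 d7 8f) = 57; tag = H(ef 5c 5c 57) = fe ← matches

3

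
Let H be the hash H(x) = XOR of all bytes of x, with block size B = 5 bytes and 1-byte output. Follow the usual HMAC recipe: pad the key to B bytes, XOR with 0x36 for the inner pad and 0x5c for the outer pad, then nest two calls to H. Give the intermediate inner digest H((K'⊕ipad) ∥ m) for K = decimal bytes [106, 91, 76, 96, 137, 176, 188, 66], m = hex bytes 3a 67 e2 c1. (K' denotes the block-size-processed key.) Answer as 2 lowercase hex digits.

Key decimal bytes [106, 91, 76, 96, 137, 176, 188, 66] = 6a 5b 4c 60 89 b0 bc 42 is 8 bytes > B = 5, so hash it first: H(key) = da, then zero-pad to 5 bytes: K' = da 00 00 00 00.
K' ⊕ ipad = ec 36 36 36 36.
Inner input = ec 36 36 36 36 ∥ 3a 67 e2 c1.
Inner hash: XOR ec⊕36⊕36⊕36⊕36⊕3a⊕67⊕e2⊕c1 = 92.

92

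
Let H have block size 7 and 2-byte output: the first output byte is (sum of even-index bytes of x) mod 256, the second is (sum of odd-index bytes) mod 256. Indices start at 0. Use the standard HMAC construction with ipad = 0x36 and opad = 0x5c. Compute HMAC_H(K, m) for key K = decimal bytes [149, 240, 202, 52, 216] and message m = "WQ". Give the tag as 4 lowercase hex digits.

Key decimal bytes [149, 240, 202, 52, 216] = 95 f0 ca 34 d8 is 5 bytes ≤ B = 7; zero-pad to 7 bytes: K' = 95 f0 ca 34 d8 00 00.
K' ⊕ ipad = a3 c6 fc 02 ee 36 36.  K' ⊕ opad = c9 ac 96 68 84 5c 5c.
Inner input = (K'⊕ipad) ∥ m = a3 c6 fc 02 ee 36 36 ∥ 57 51.
Inner hash: even-index sum = 788 mod 256 = 20; odd-index sum = 341 mod 256 = 85 → 14 55.
Outer input = (K'⊕opad) ∥ inner = c9 ac 96 68 84 5c 5c ∥ 14 55.
Outer hash (tag): even-index sum = 660 mod 256 = 148; odd-index sum = 388 mod 256 = 132 → 94 84.

9484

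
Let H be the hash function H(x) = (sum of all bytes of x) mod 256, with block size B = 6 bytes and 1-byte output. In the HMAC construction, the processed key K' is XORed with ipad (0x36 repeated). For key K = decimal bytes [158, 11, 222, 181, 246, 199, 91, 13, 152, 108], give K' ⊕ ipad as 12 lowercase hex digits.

Key decimal bytes [158, 11, 222, 181, 246, 199, 91, 13, 152, 108] = 9e 0b de b5 f6 c7 5b 0d 98 6c is 10 bytes > B = 6, so hash it first: H(key) = 65, then zero-pad to 6 bytes: K' = 65 00 00 00 00 00.
XOR each byte with 0x36: 65⊕36=53, 00⊕36=36, 00⊕36=36, 00⊕36=36, 00⊕36=36, 00⊕36=36.

533636363636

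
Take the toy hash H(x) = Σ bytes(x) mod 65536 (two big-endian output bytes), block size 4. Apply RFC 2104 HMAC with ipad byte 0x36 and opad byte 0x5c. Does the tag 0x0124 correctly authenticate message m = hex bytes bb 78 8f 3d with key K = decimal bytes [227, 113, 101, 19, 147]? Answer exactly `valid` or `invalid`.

valid

Key decimal bytes [227, 113, 101, 19, 147] = e3 71 65 13 93 is 5 bytes > B = 4, so hash it first: H(key) = 02 5f, then zero-pad to 4 bytes: K' = 02 5f 00 00.
K' ⊕ ipad = 34 69 36 36; K' ⊕ opad = 5e 03 5c 5c.
Inner hash: sum = 52+105+54+54+187+120+143+61 = 776 → 03 08.
Outer hash (recomputed tag): sum = 94+3+92+92+3+8 = 292 → 01 24.
Recomputed tag = 0124; claimed = 0124 → match.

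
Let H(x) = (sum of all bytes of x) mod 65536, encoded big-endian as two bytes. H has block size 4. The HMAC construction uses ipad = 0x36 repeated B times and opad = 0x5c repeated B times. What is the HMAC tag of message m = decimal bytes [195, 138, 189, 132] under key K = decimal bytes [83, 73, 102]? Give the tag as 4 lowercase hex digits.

Key decimal bytes [83, 73, 102] = 53 49 66 is 3 bytes ≤ B = 4; zero-pad to 4 bytes: K' = 53 49 66 00.
K' ⊕ ipad = 65 7f 50 36.  K' ⊕ opad = 0f 15 3a 5c.
Inner input = (K'⊕ipad) ∥ m = 65 7f 50 36 ∥ c3 8a bd 84.
Inner hash: sum = 101+127+80+54+195+138+189+132 = 1016 → 03 f8.
Outer input = (K'⊕opad) ∥ inner = 0f 15 3a 5c ∥ 03 f8.
Outer hash (tag): sum = 15+21+58+92+3+248 = 437 → 01 b5.

01b5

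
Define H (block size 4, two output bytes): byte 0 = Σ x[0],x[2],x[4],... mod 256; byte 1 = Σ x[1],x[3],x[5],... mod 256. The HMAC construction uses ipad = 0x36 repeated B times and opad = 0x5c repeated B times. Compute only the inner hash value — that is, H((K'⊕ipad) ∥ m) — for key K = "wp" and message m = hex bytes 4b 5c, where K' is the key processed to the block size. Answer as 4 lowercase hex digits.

c2d8

Key "wp" = 77 70 is 2 bytes ≤ B = 4; zero-pad to 4 bytes: K' = 77 70 00 00.
K' ⊕ ipad = 41 46 36 36.
Inner input = 41 46 36 36 ∥ 4b 5c.
Inner hash: even-index sum = 194 mod 256 = 194; odd-index sum = 216 mod 256 = 216 → c2 d8.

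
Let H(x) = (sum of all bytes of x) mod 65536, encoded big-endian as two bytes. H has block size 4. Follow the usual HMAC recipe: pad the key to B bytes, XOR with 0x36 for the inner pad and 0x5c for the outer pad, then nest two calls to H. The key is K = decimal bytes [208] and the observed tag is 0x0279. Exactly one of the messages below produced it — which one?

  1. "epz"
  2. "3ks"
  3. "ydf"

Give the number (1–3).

1

Key decimal bytes [208] = d0 is 1 byte ≤ B = 4; zero-pad to 4 bytes: K' = d0 00 00 00.
K' ⊕ ipad = e6 36 36 36; K' ⊕ opad = 8c 5c 5c 5c.
m1: inner = H(e6 36 36 36 65 70 7a) = 02 d7; tag = H(8c 5c 5c 5c 02 d7) = 0279 ← matches
m2: inner = H(e6 36 36 36 33 6b 73) = 02 99; tag = H(8c 5c 5c 5c 02 99) = 023b
m3: inner = H(e6 36 36 36 79 64 66) = 02 cb; tag = H(8c 5c 5c 5c 02 cb) = 026d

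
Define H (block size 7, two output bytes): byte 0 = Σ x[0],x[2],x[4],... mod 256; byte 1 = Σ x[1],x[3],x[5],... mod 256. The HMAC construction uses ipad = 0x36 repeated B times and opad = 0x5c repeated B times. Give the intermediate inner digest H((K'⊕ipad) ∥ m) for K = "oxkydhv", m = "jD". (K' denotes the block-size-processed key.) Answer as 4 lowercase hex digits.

8c65

Key "oxkydhv" = 6f 78 6b 79 64 68 76 is exactly B = 7 bytes: K' = 6f 78 6b 79 64 68 76.
K' ⊕ ipad = 59 4e 5d 4f 52 5e 40.
Inner input = 59 4e 5d 4f 52 5e 40 ∥ 6a 44.
Inner hash: even-index sum = 396 mod 256 = 140; odd-index sum = 357 mod 256 = 101 → 8c 65.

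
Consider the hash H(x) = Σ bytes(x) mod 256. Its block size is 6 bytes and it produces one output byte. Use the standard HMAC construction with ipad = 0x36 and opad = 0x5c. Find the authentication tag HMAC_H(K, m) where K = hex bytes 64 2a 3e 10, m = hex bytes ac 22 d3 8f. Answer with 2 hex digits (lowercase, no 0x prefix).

Key hex bytes 64 2a 3e 10 is 4 bytes ≤ B = 6; zero-pad to 6 bytes: K' = 64 2a 3e 10 00 00.
K' ⊕ ipad = 52 1c 08 26 36 36.  K' ⊕ opad = 38 76 62 4c 5c 5c.
Inner input = (K'⊕ipad) ∥ m = 52 1c 08 26 36 36 ∥ ac 22 d3 8f.
Inner hash: sum = 82+28+8+38+54+54+172+34+211+143 = 824; mod 256 = 56 → 38.
Outer input = (K'⊕opad) ∥ inner = 38 76 62 4c 5c 5c ∥ 38.
Outer hash (tag): sum = 56+118+98+76+92+92+56 = 588; mod 256 = 76 → 4c.

4c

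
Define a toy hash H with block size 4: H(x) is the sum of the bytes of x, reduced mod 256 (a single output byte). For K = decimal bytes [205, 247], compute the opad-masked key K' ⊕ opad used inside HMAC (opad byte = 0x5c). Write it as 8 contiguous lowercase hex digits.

91ab5c5c

Key decimal bytes [205, 247] = cd f7 is 2 bytes ≤ B = 4; zero-pad to 4 bytes: K' = cd f7 00 00.
XOR each byte with 0x5c: cd⊕5c=91, f7⊕5c=ab, 00⊕5c=5c, 00⊕5c=5c.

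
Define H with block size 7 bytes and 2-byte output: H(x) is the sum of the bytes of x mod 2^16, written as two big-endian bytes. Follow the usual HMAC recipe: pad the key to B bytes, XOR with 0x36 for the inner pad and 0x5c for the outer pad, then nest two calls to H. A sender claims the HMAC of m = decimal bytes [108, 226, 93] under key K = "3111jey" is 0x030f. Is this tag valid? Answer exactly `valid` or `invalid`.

valid

Key "3111jey" = 33 31 31 31 6a 65 79 is exactly B = 7 bytes: K' = 33 31 31 31 6a 65 79.
K' ⊕ ipad = 05 07 07 07 5c 53 4f; K' ⊕ opad = 6f 6d 6d 6d 36 39 25.
Inner hash: sum = 5+7+7+7+92+83+79+108+226+93 = 707 → 02 c3.
Outer hash (recomputed tag): sum = 111+109+109+109+54+57+37+2+195 = 783 → 03 0f.
Recomputed tag = 030f; claimed = 030f → match.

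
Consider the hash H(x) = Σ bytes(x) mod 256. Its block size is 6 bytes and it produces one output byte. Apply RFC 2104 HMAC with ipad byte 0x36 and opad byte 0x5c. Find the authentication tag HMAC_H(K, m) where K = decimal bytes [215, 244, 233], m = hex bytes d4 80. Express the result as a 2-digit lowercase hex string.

Key decimal bytes [215, 244, 233] = d7 f4 e9 is 3 bytes ≤ B = 6; zero-pad to 6 bytes: K' = d7 f4 e9 00 00 00.
K' ⊕ ipad = e1 c2 df 36 36 36.  K' ⊕ opad = 8b a8 b5 5c 5c 5c.
Inner input = (K'⊕ipad) ∥ m = e1 c2 df 36 36 36 ∥ d4 80.
Inner hash: sum = 225+194+223+54+54+54+212+128 = 1144; mod 256 = 120 → 78.
Outer input = (K'⊕opad) ∥ inner = 8b a8 b5 5c 5c 5c ∥ 78.
Outer hash (tag): sum = 139+168+181+92+92+92+120 = 884; mod 256 = 116 → 74.

74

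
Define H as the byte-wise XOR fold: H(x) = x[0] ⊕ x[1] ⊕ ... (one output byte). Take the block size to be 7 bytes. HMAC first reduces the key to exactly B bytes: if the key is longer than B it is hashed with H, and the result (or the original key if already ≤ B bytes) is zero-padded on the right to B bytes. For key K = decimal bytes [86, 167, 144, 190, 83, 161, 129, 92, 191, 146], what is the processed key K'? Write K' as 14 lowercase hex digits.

|K| = 10 > B = 7, so first hash the key.
H(K): XOR 56⊕a7⊕90⊕be⊕53⊕a1⊕81⊕5c⊕bf⊕92 = dd.
Zero-pad H(K) = dd to 7 bytes: K' = dd 00 00 00 00 00 00.

dd000000000000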